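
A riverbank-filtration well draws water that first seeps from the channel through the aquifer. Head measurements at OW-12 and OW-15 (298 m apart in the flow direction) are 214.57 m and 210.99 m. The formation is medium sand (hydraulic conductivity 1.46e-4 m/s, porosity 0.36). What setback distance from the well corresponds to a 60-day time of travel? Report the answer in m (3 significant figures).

Hydraulic gradient i = (214.57 − 210.99) / 298 = 3.58 / 298 = 0.01201
K = 1.46e-4 m/s × 86400 s/d = 12.61 m/d
Darcy flux q = K·i = 12.61 × 0.01201 = 0.1515 m/d
v_s = q/n_e = 0.1515/0.36 = 0.4210 m/d
L = v × T = 0.4210 × 60 = 25.26 m

25.3 m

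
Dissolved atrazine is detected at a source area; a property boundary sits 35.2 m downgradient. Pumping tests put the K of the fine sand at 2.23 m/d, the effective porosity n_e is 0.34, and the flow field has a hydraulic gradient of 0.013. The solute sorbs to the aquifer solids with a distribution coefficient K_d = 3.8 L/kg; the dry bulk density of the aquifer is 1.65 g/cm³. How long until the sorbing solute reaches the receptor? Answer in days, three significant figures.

Specific discharge q = 2.23 × 0.013 = 0.02899 m/d
Seepage velocity v = q / n = 0.02899 / 0.34 = 0.08526 m/d
Retardation R = 1 + ρ_b·K_d/n = 1 + 1.65×3.8/0.34 = 19.44
Contaminant velocity v_c = v/R = 0.08526/19.44 = 0.004386 m/d
t = L/v_c = 35.2/0.004386 = 8026 d

8030 days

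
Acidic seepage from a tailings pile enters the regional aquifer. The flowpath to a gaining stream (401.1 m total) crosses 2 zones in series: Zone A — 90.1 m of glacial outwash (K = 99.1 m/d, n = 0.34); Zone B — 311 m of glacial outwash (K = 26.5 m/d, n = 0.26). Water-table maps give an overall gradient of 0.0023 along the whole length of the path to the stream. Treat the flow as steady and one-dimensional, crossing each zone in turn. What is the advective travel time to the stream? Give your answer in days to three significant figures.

1530 days

Continuity: the same q passes through each zone, so ΔH = q·Σ(L_j/K_j) — the zones act as resistances in series.
Σ(L/K) = 90.1/99.1 + 311/26.5 = 0.9092 + 11.74 = 12.65 d
K_eq = L_total / Σ(L/K) = 401.1 / 12.65 = 31.72 m/d
q = K_eq · i = 31.72 × 0.0023 = 0.07296 m/d (same in every zone)
Zone A: v = q/n = 0.07296/0.34 = 0.2146 m/d → t_A = 90.1/0.2146 = 419.9 d
Zone B: v = q/n = 0.07296/0.26 = 0.2806 m/d → t_B = 311/0.2806 = 1108 d
Total t = 419.9 + 1108 = 1528 d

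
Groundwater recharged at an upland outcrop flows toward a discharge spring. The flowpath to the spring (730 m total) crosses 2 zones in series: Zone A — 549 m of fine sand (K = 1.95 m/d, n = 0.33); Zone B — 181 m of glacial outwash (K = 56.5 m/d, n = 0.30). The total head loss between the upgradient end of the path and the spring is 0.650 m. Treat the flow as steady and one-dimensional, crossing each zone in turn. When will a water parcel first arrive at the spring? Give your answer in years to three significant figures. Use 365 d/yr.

283 years

Steady 1-D flow in series ⇒ the Darcy flux q is identical in every zone and the zone head losses add (resistances L/K in series).
Σ(L/K) = 549/1.95 + 181/56.5 = 281.5 + 3.204 = 284.7 d
q = ΔH / Σ(L/K) = 0.650 / 284.7 = 0.002283 m/d (same in every zone)
Zone A: v = q/n = 0.002283/0.33 = 0.006917 m/d → t_A = 549/0.006917 = 79360 d
Zone B: v = q/n = 0.002283/0.30 = 0.007609 m/d → t_B = 181/0.007609 = 23790 d
Total t = 79360 + 23790 = 103200 d
   = 103200 / 365 = 283 yr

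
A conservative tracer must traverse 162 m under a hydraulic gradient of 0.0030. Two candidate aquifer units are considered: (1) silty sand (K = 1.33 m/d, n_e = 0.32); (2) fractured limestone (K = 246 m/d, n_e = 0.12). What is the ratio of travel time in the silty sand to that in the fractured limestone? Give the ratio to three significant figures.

Unit 1 (silty sand): v = 1.33×0.0030/0.32 = 0.01247 m/d, t = 162/0.01247 = 12990 d
Unit 2 (fractured limestone): v = 246×0.0030/0.12 = 6.150 m/d, t = 162/6.150 = 26.34 d
t(silty sand) / t(fractured limestone) = 12990/26.34 = 493

493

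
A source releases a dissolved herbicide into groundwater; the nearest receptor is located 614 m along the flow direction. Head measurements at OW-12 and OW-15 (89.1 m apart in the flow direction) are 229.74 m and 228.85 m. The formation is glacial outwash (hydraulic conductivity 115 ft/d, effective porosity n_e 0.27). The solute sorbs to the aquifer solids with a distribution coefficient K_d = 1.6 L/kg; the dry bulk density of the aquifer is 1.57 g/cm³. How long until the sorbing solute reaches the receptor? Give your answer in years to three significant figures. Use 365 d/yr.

Hydraulic gradient i = (229.74 − 228.85) / 89.1 = 0.89 / 89.1 = 0.009989
K = 115 ft/d × 0.3048 = 35.05 m/d
Specific discharge q = 35.05 × 0.009989 = 0.3501 m/d
Average linear velocity = 0.3501 / 0.27 = 1.297 m/d
Retardation R = 1 + ρ_b·K_d/n = 1 + 1.57×1.6/0.27 = 10.30
Contaminant velocity v_c = v/R = 1.297/10.30 = 0.1259 m/d
t = L/v_c = 614/0.1259 = 4879 d
   = 4879/365 = 13.4 yr

13.4 years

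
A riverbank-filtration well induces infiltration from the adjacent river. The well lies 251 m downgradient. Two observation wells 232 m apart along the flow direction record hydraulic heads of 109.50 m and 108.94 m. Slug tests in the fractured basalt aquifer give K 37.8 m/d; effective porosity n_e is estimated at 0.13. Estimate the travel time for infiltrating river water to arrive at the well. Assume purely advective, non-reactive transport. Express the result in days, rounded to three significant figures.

358 days

Hydraulic gradient i = (109.50 − 108.94) / 232 = 0.56 / 232 = 0.002414
q = Ki = 37.8 × 0.002414 = 0.09124 m/d
Seepage velocity v = q / n = 0.09124 / 0.13 = 0.7019 m/d
t = L / v = 251 / 0.7019 = 357.6 d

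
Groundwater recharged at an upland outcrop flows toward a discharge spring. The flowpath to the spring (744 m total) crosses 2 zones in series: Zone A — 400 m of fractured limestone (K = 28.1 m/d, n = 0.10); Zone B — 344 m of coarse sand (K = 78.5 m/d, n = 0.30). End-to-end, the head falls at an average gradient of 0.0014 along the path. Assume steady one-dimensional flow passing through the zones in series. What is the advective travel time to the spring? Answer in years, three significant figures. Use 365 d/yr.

7.01 years

Steady 1-D flow in series ⇒ the Darcy flux q is identical in every zone and the zone head losses add (resistances L/K in series).
Σ(L/K) = 400/28.1 + 344/78.5 = 14.23 + 4.382 = 18.62 d
K_eq = L_total / Σ(L/K) = 744 / 18.62 = 39.96 m/d
q = K_eq · i = 39.96 × 0.0014 = 0.05595 m/d (same in every zone)
Zone A: v = q/n = 0.05595/0.10 = 0.5595 m/d → t_A = 400/0.5595 = 714.9 d
Zone B: v = q/n = 0.05595/0.30 = 0.1865 m/d → t_B = 344/0.1865 = 1845 d
Total t = 714.9 + 1845 = 2559 d
   = 2559 / 365 = 7.01 yr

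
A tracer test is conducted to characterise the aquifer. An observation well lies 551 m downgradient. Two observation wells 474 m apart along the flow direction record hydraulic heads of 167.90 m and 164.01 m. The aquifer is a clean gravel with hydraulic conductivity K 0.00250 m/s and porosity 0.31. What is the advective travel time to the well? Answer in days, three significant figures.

96.4 days

Hydraulic gradient i = (167.90 − 164.01) / 474 = 3.89 / 474 = 0.008207
K = 0.00250 m/s × 86400 s/d = 216.0 m/d
q = Ki = 216.0 × 0.008207 = 1.773 m/d
v = Ki/n = 216.0·0.008207/0.31 = 5.718 m/d
t = L / v = 551 / 5.718 = 96.36 d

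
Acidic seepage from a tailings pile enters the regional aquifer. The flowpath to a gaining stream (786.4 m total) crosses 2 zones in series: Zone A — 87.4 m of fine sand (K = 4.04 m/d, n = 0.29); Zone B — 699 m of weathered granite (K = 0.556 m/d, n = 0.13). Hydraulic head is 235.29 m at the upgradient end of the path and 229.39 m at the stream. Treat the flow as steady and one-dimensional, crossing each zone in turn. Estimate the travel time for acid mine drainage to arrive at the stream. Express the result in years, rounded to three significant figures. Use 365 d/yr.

Total head drop ΔH = 235.29 − 229.39 = 5.90 m
Continuity: the same q passes through each zone, so ΔH = q·Σ(L_j/K_j) — the zones act as resistances in series.
Σ(L/K) = 87.4/4.04 + 699/0.556 = 21.63 + 1257 = 1279 d
q = ΔH / Σ(L/K) = 5.90 / 1279 = 0.004614 m/d (same in every zone)
Zone A: v = q/n = 0.004614/0.29 = 0.01591 m/d → t_A = 87.4/0.01591 = 5494 d
Zone B: v = q/n = 0.004614/0.13 = 0.03549 m/d → t_B = 699/0.03549 = 19700 d
Total t = 5494 + 19700 = 25190 d
   = 25190 / 365 = 69.0 yr

69.0 years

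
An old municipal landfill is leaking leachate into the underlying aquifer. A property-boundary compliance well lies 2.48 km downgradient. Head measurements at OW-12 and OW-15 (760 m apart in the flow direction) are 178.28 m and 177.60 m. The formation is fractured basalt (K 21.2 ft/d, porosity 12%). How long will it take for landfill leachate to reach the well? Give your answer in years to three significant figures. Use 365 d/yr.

141 years

Hydraulic gradient i = (178.28 − 177.60) / 760 = 0.68 / 760 = 8.947e-4
K = 21.2 ft/d × 0.3048 = 6.462 m/d
Darcy flux q = K·i = 6.462 × 8.947e-4 = 0.005782 m/d
Average linear velocity = 0.005782 / 0.12 = 0.04818 m/d
L = 2.48 km = 2480 m
t = L / v = 2480 / 0.04818 = 51470 d
   = 51470 / 365 = 141 yr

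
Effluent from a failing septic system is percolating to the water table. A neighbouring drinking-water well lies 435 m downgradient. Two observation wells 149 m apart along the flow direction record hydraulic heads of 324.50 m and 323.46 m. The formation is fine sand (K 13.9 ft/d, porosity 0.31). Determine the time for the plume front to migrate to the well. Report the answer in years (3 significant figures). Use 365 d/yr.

Hydraulic gradient i = (324.50 − 323.46) / 149 = 1.04 / 149 = 0.006980
K = 13.9 ft/d × 0.3048 = 4.237 m/d
Darcy flux q = K·i = 4.237 × 0.006980 = 0.02957 m/d
Seepage velocity v = q / n = 0.02957 / 0.31 = 0.09539 m/d
t = L / v = 435 / 0.09539 = 4560 d
   = 4560 / 365 = 12.5 yr

12.5 years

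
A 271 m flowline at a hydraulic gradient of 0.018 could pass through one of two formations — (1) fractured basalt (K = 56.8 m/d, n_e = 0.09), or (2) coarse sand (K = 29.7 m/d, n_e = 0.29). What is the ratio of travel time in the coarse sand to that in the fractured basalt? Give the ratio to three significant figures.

6.16

Unit 1 (fractured basalt): v = 56.8×0.018/0.09 = 11.36 m/d, t = 271/11.36 = 23.86 d
Unit 2 (coarse sand): v = 29.7×0.018/0.29 = 1.843 m/d, t = 271/1.843 = 147.0 d
t(coarse sand) / t(fractured basalt) = 147.0/23.86 = 6.16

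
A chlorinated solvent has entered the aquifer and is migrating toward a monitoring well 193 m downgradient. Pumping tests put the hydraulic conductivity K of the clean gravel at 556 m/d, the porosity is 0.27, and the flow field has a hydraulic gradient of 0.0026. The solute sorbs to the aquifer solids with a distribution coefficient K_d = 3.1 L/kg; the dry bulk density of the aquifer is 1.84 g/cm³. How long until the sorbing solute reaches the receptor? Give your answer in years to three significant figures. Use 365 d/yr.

2.19 years

Specific discharge q = 556 × 0.0026 = 1.446 m/d
v_s = q/n_e = 1.446/0.27 = 5.354 m/d
Retardation R = 1 + ρ_b·K_d/n = 1 + 1.84×3.1/0.27 = 22.13
Contaminant velocity v_c = v/R = 5.354/22.13 = 0.2420 m/d
t = L/v_c = 193/0.2420 = 797.6 d
   = 797.6/365 = 2.19 yr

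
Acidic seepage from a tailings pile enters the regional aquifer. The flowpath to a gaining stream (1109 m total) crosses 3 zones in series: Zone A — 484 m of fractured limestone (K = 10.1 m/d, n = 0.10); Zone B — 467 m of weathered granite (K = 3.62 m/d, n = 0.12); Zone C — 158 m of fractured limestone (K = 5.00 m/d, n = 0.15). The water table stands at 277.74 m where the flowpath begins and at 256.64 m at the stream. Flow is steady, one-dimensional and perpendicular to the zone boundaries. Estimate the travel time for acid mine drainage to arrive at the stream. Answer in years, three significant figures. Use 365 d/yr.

3.47 years

Total head drop ΔH = 277.74 − 256.64 = 21.10 m
Steady 1-D flow in series ⇒ the Darcy flux q is identical in every zone and the zone head losses add (resistances L/K in series).
Σ(L/K) = 484/10.1 + 467/3.62 + 158/5.00 = 47.92 + 129.0 + 31.60 = 208.5 d
q = ΔH / Σ(L/K) = 21.10 / 208.5 = 0.1012 m/d (same in every zone)
Zone A: v = q/n = 0.1012/0.10 = 1.012 m/d → t_A = 484/1.012 = 478.3 d
Zone B: v = q/n = 0.1012/0.12 = 0.8432 m/d → t_B = 467/0.8432 = 553.8 d
Zone C: v = q/n = 0.1012/0.15 = 0.6746 m/d → t_C = 158/0.6746 = 234.2 d
Total t = 478.3 + 553.8 + 234.2 = 1266 d
   = 1266 / 365 = 3.47 yr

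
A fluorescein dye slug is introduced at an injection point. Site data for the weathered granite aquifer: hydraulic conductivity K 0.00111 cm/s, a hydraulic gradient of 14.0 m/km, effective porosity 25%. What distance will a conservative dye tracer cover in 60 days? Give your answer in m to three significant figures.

K = 0.00111 cm/s × 864 = 0.9590 m/d
Darcy flux q = K·i = 0.9590 × 0.014 = 0.01343 m/d
v = Ki/n = 0.9590·0.014/0.25 = 0.05371 m/d
L = v × T = 0.05371 × 60 = 3.222 m

3.22 m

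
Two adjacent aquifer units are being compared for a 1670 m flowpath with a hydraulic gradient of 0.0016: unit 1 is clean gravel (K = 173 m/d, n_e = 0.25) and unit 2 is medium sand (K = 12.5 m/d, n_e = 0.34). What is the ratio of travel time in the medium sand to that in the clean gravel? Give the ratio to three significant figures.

Unit 1 (clean gravel): v = 173×0.0016/0.25 = 1.107 m/d, t = 1670/1.107 = 1508 d
Unit 2 (medium sand): v = 12.5×0.0016/0.34 = 0.05882 m/d, t = 1670/0.05882 = 28390 d
t(medium sand) / t(clean gravel) = 28390/1508 = 18.8

18.8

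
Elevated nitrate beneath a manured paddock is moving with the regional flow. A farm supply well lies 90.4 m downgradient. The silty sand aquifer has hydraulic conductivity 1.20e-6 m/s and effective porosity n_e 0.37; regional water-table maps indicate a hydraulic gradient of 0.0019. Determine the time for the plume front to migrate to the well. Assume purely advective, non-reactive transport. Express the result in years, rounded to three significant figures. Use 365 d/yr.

K = 1.20e-6 m/s × 86400 s/d = 0.1037 m/d
q = Ki = 0.1037 × 0.0019 = 1.970e-4 m/d
Seepage velocity v = q / n = 1.970e-4 / 0.37 = 5.324e-4 m/d
t = L / v = 90.4 / 5.324e-4 = 169800 d
   = 169800 / 365 = 465 yr

465 years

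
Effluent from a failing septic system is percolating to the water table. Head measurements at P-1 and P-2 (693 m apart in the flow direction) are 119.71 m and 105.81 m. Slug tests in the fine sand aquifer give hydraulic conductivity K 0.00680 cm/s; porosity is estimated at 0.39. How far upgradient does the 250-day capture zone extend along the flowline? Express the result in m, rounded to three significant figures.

Hydraulic gradient i = (119.71 − 105.81) / 693 = 13.90 / 693 = 0.02006
K = 0.00680 cm/s × 864 = 5.875 m/d
Specific discharge q = 5.875 × 0.02006 = 0.1178 m/d
v = Ki/n = 5.875·0.02006/0.39 = 0.3022 m/d
L = v × T = 0.3022 × 250 = 75.54 m

75.5 m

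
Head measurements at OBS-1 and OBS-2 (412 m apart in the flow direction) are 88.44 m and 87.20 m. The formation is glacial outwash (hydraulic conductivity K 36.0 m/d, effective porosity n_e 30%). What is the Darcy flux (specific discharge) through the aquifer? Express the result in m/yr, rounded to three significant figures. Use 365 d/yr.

39.5 m/yr

Hydraulic gradient i = (88.44 − 87.20) / 412 = 1.24 / 412 = 0.003010
Specific discharge q = 36.0 × 0.003010 = 0.1083 m/d
   = 0.1083 × 365 = 39.5 m/yr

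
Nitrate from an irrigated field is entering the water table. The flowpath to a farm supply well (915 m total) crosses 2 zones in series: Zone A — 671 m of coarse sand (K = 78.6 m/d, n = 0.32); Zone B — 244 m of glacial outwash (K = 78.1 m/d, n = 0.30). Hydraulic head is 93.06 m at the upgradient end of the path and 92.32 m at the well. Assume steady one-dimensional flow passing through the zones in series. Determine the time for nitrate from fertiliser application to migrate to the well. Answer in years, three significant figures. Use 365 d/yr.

12.4 years

Total head drop ΔH = 93.06 − 92.32 = 0.74 m
Continuity: the same q passes through each zone, so ΔH = q·Σ(L_j/K_j) — the zones act as resistances in series.
Σ(L/K) = 671/78.6 + 244/78.1 = 8.537 + 3.124 = 11.66 d
q = ΔH / Σ(L/K) = 0.74 / 11.66 = 0.06346 m/d (same in every zone)
Zone A: v = q/n = 0.06346/0.32 = 0.1983 m/d → t_A = 671/0.1983 = 3384 d
Zone B: v = q/n = 0.06346/0.30 = 0.2115 m/d → t_B = 244/0.2115 = 1154 d
Total t = 3384 + 1154 = 4537 d
   = 4537 / 365 = 12.4 yr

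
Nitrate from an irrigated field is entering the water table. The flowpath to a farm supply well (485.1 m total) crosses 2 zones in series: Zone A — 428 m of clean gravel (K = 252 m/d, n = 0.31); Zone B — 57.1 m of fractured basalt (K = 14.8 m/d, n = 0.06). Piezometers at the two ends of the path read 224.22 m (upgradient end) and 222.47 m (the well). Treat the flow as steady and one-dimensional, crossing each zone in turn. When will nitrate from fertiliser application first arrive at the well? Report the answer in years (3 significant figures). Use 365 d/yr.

Total head drop ΔH = 224.22 − 222.47 = 1.75 m
Continuity: the same q passes through each zone, so ΔH = q·Σ(L_j/K_j) — the zones act as resistances in series.
Σ(L/K) = 428/252 + 57.1/14.8 = 1.698 + 3.858 = 5.557 d
q = ΔH / Σ(L/K) = 1.75 / 5.557 = 0.3149 m/d (same in every zone)
Zone A: v = q/n = 0.3149/0.31 = 1.016 m/d → t_A = 428/1.016 = 421.3 d
Zone B: v = q/n = 0.3149/0.06 = 5.249 m/d → t_B = 57.1/5.249 = 10.88 d
Total t = 421.3 + 10.88 = 432.2 d
   = 432.2 / 365 = 1.18 yr

1.18 years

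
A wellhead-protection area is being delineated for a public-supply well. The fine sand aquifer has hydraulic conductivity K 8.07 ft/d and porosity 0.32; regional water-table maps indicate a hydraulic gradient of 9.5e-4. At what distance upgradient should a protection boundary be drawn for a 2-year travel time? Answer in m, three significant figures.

K = 8.07 ft/d × 0.3048 = 2.460 m/d
q = Ki = 2.460 × 9.5e-4 = 0.002337 m/d
Average linear velocity = 0.002337 / 0.32 = 0.007302 m/d
T = 2 yr × 365 = 730 d
L = v × T = 0.007302 × 730 = 5.331 m

5.33 m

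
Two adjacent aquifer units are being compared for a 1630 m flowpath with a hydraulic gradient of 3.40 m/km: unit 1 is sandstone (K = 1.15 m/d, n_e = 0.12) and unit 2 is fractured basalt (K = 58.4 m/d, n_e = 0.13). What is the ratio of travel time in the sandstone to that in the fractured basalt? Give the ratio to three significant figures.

Unit 1 (sandstone): v = 1.15×0.0034/0.12 = 0.03258 m/d, t = 1630/0.03258 = 50030 d
Unit 2 (fractured basalt): v = 58.4×0.0034/0.13 = 1.527 m/d, t = 1630/1.527 = 1067 d
t(sandstone) / t(fractured basalt) = 50030/1067 = 46.9

46.9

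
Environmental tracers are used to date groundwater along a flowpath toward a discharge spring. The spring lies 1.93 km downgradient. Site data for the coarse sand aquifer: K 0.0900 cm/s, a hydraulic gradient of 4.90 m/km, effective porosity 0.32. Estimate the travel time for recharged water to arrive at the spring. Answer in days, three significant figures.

K = 0.0900 cm/s × 864 = 77.76 m/d
Darcy flux q = K·i = 77.76 × 0.0049 = 0.3810 m/d
Seepage velocity v = q / n = 0.3810 / 0.32 = 1.191 m/d
L = 1.93 km = 1930 m
t = L / v = 1930 / 1.191 = 1621 d

1620 days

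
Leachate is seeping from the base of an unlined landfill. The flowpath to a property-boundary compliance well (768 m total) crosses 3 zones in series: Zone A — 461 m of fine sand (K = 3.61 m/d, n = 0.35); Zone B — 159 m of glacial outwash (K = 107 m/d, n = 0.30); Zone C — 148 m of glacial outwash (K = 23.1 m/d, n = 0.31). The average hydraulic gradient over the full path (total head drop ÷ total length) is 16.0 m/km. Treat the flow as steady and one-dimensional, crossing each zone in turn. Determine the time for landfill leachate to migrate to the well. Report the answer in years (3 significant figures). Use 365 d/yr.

7.71 years

Continuity: the same q passes through each zone, so ΔH = q·Σ(L_j/K_j) — the zones act as resistances in series.
Σ(L/K) = 461/3.61 + 159/107 + 148/23.1 = 127.7 + 1.486 + 6.407 = 135.6 d
K_eq = L_total / Σ(L/K) = 768 / 135.6 = 5.664 m/d
q = K_eq · i = 5.664 × 0.016 = 0.09062 m/d (same in every zone)
Zone A: v = q/n = 0.09062/0.35 = 0.2589 m/d → t_A = 461/0.2589 = 1780 d
Zone B: v = q/n = 0.09062/0.30 = 0.3021 m/d → t_B = 159/0.3021 = 526.4 d
Zone C: v = q/n = 0.09062/0.31 = 0.2923 m/d → t_C = 148/0.2923 = 506.3 d
Total t = 1780 + 526.4 + 506.3 = 2813 d
   = 2813 / 365 = 7.71 yr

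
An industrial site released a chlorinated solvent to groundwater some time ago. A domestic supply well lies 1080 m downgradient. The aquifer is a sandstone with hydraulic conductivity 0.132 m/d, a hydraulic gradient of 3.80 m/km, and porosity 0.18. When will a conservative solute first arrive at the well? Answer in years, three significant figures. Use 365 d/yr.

1060 years

Specific discharge q = 0.132 × 0.0038 = 5.016e-4 m/d
v_s = q/n_e = 5.016e-4/0.18 = 0.002787 m/d
t = L / v = 1080 / 0.002787 = 387600 d
   = 387600 / 365 = 1060 yr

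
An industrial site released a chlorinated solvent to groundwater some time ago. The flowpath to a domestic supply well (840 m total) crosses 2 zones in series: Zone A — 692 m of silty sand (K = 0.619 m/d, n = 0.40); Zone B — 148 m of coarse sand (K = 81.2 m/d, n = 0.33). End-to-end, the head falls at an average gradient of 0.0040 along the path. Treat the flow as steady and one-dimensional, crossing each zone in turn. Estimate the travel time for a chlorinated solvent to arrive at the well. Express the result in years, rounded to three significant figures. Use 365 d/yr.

Continuity: the same q passes through each zone, so ΔH = q·Σ(L_j/K_j) — the zones act as resistances in series.
Σ(L/K) = 692/0.619 + 148/81.2 = 1118 + 1.823 = 1120 d
K_eq = L_total / Σ(L/K) = 840 / 1120 = 0.7502 m/d
q = K_eq · i = 0.7502 × 0.0040 = 0.003001 m/d (same in every zone)
Zone A: v = q/n = 0.003001/0.40 = 0.007502 m/d → t_A = 692/0.007502 = 92250 d
Zone B: v = q/n = 0.003001/0.33 = 0.009093 m/d → t_B = 148/0.009093 = 16280 d
Total t = 92250 + 16280 = 108500 d
   = 108500 / 365 = 297 yr

297 years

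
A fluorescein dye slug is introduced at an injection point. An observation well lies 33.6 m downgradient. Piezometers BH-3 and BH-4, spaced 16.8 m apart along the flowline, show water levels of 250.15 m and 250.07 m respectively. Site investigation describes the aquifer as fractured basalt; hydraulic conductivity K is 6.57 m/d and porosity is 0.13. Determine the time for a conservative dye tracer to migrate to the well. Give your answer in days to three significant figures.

140 days

Hydraulic gradient i = (250.15 − 250.07) / 16.8 = 0.08 / 16.8 = 0.004762
q = Ki = 6.57 × 0.004762 = 0.03129 m/d
Seepage velocity v = q / n = 0.03129 / 0.13 = 0.2407 m/d
t = L / v = 33.6 / 0.2407 = 139.6 d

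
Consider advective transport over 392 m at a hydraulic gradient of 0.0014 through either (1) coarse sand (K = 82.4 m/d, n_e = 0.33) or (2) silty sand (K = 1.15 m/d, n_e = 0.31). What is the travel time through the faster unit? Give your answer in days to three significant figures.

Unit 1 (coarse sand): v = 82.4×0.0014/0.33 = 0.3496 m/d, t = 392/0.3496 = 1121 d
Unit 2 (silty sand): v = 1.15×0.0014/0.31 = 0.005194 m/d, t = 392/0.005194 = 75480 d
Faster unit: t = 1120 d

1120 days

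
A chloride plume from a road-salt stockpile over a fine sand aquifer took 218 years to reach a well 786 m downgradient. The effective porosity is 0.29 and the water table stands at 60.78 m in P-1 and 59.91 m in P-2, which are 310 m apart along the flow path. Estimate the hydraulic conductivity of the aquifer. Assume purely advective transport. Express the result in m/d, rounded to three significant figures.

1.02 m/d

Hydraulic gradient i = (60.78 − 59.91) / 310 = 0.87 / 310 = 0.002806
t = 218 years = 79570 d
v = L / t = 786 / 79570 = 0.009878 m/d
K = v · n / i = 0.009878 × 0.29 / 0.002806 = 1.02 m/d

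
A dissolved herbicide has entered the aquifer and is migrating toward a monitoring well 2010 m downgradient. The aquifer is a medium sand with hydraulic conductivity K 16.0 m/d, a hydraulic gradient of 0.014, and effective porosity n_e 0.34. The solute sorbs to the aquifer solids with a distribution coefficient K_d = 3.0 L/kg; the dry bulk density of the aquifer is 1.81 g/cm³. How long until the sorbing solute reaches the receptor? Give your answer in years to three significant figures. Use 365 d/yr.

142 years

Darcy flux q = K·i = 16.0 × 0.014 = 0.2240 m/d
Seepage velocity v = q / n = 0.2240 / 0.34 = 0.6588 m/d
Retardation R = 1 + ρ_b·K_d/n = 1 + 1.81×3.0/0.34 = 16.97
Contaminant velocity v_c = v/R = 0.6588/16.97 = 0.03882 m/d
t = L/v_c = 2010/0.03882 = 51780 d
   = 51780/365 = 142 yr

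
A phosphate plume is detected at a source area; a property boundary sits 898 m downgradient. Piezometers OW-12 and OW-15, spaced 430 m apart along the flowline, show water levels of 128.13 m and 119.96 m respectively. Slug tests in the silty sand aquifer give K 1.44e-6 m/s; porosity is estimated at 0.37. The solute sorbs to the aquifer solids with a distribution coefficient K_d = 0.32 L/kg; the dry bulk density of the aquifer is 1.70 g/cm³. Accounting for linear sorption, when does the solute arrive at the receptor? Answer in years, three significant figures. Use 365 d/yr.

Hydraulic gradient i = (128.13 − 119.96) / 430 = 8.17 / 430 = 0.01900
K = 1.44e-6 m/s × 86400 s/d = 0.1244 m/d
q = Ki = 0.1244 × 0.01900 = 0.002364 m/d
v_s = q/n_e = 0.002364/0.37 = 0.006389 m/d
Retardation R = 1 + ρ_b·K_d/n = 1 + 1.70×0.32/0.37 = 2.470
Contaminant velocity v_c = v/R = 0.006389/2.470 = 0.002586 m/d
t = L/v_c = 898/0.002586 = 347200 d
   = 347200/365 = 951 yr

951 years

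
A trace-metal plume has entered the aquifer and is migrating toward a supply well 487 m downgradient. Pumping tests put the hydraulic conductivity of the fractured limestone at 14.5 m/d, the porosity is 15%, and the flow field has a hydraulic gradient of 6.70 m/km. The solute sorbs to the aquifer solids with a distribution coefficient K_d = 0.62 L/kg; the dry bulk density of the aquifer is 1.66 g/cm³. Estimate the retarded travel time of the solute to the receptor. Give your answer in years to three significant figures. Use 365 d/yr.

16.2 years

Darcy flux q = K·i = 14.5 × 0.0067 = 0.09715 m/d
Average linear velocity = 0.09715 / 0.15 = 0.6477 m/d
Retardation R = 1 + ρ_b·K_d/n = 1 + 1.66×0.62/0.15 = 7.861
Contaminant velocity v_c = v/R = 0.6477/7.861 = 0.08239 m/d
t = L/v_c = 487/0.08239 = 5911 d
   = 5911/365 = 16.2 yr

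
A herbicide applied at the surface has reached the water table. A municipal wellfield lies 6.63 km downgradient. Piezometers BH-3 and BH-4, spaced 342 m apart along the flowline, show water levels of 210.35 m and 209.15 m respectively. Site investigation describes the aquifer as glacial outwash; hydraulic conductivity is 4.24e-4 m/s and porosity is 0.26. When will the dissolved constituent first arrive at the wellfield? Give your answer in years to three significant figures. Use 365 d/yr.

Hydraulic gradient i = (210.35 − 209.15) / 342 = 1.20 / 342 = 0.003509
K = 4.24e-4 m/s × 86400 s/d = 36.63 m/d
Darcy flux q = K·i = 36.63 × 0.003509 = 0.1285 m/d
v = Ki/n = 36.63·0.003509/0.26 = 0.4944 m/d
L = 6.63 km = 6630 m
t = L / v = 6630 / 0.4944 = 13410 d
   = 13410 / 365 = 36.7 yr

36.7 years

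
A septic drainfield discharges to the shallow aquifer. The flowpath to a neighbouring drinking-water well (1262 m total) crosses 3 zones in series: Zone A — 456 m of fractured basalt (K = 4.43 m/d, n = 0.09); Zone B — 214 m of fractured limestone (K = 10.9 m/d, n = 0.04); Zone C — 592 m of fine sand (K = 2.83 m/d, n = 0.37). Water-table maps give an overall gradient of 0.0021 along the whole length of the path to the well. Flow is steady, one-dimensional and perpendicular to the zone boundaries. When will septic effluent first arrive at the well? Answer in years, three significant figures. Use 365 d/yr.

92.1 years

Steady 1-D flow in series ⇒ the Darcy flux q is identical in every zone and the zone head losses add (resistances L/K in series).
Σ(L/K) = 456/4.43 + 214/10.9 + 592/2.83 = 102.9 + 19.63 + 209.2 = 331.8 d
K_eq = L_total / Σ(L/K) = 1262 / 331.8 = 3.804 m/d
q = K_eq · i = 3.804 × 0.0021 = 0.007988 m/d (same in every zone)
Zone A: v = q/n = 0.007988/0.09 = 0.08876 m/d → t_A = 456/0.08876 = 5137 d
Zone B: v = q/n = 0.007988/0.04 = 0.1997 m/d → t_B = 214/0.1997 = 1072 d
Zone C: v = q/n = 0.007988/0.37 = 0.02159 m/d → t_C = 592/0.02159 = 27420 d
Total t = 5137 + 1072 + 27420 = 33630 d
   = 33630 / 365 = 92.1 yr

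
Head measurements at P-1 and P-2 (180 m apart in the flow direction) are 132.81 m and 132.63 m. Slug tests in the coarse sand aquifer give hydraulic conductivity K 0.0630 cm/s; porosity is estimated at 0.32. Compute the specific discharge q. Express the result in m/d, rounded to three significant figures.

0.0544 m/d

Hydraulic gradient i = (132.81 − 132.63) / 180 = 0.18 / 180 = 0.001000
K = 0.0630 cm/s × 864 = 54.43 m/d
Specific discharge q = 54.43 × 0.001000 = 0.05443 m/d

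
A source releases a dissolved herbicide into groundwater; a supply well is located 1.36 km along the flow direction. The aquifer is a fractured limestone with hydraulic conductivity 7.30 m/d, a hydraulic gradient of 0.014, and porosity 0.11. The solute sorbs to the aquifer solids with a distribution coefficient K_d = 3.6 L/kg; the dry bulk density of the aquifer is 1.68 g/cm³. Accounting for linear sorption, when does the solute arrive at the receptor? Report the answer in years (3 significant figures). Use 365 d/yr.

Specific discharge q = 7.30 × 0.014 = 0.1022 m/d
v_s = q/n_e = 0.1022/0.11 = 0.9291 m/d
Retardation R = 1 + ρ_b·K_d/n = 1 + 1.68×3.6/0.11 = 55.98
Contaminant velocity v_c = v/R = 0.9291/55.98 = 0.01660 m/d
L = 1.36 km = 1360 m
t = L/v_c = 1360/0.01660 = 81950 d
   = 81950/365 = 225 yr

225 years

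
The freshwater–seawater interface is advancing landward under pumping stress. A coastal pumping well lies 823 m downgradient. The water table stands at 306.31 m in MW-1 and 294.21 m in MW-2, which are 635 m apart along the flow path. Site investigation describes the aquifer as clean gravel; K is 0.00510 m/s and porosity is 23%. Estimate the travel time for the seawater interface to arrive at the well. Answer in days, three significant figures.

Hydraulic gradient i = (306.31 − 294.21) / 635 = 12.10 / 635 = 0.01906
K = 0.00510 m/s × 86400 s/d = 440.6 m/d
q = Ki = 440.6 × 0.01906 = 8.396 m/d
Seepage velocity v = q / n = 8.396 / 0.23 = 36.51 m/d
t = L / v = 823 / 36.51 = 22.54 d

22.5 days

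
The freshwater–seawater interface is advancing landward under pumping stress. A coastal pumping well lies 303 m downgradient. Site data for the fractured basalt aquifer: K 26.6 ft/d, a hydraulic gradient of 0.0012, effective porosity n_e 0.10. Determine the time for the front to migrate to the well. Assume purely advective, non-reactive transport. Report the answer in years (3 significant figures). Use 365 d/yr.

8.53 years

K = 26.6 ft/d × 0.3048 = 8.108 m/d
Darcy flux q = K·i = 8.108 × 0.0012 = 0.009729 m/d
Seepage velocity v = q / n = 0.009729 / 0.10 = 0.09729 m/d
t = L / v = 303 / 0.09729 = 3114 d
   = 3114 / 365 = 8.53 yr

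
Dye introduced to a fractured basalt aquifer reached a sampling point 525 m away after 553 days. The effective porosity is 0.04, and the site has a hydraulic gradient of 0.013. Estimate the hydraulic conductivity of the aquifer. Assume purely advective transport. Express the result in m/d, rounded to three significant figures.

v = L / t = 525 / 553 = 0.9494 m/d
K = v · n / i = 0.9494 × 0.04 / 0.013 = 2.92 m/d

2.92 m/d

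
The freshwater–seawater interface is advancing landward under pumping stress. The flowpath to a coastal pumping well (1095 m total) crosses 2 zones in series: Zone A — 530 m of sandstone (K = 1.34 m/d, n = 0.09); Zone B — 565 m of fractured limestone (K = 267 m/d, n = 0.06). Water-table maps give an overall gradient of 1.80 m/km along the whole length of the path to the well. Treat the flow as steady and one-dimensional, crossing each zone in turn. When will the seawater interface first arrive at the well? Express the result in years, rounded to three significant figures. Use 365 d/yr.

Steady 1-D flow in series ⇒ the Darcy flux q is identical in every zone and the zone head losses add (resistances L/K in series).
Σ(L/K) = 530/1.34 + 565/267 = 395.5 + 2.116 = 397.6 d
K_eq = L_total / Σ(L/K) = 1095 / 397.6 = 2.754 m/d
q = K_eq · i = 2.754 × 0.0018 = 0.004957 m/d (same in every zone)
Zone A: v = q/n = 0.004957/0.09 = 0.05508 m/d → t_A = 530/0.05508 = 9623 d
Zone B: v = q/n = 0.004957/0.06 = 0.08261 m/d → t_B = 565/0.08261 = 6839 d
Total t = 9623 + 6839 = 16460 d
   = 16460 / 365 = 45.1 yr

45.1 years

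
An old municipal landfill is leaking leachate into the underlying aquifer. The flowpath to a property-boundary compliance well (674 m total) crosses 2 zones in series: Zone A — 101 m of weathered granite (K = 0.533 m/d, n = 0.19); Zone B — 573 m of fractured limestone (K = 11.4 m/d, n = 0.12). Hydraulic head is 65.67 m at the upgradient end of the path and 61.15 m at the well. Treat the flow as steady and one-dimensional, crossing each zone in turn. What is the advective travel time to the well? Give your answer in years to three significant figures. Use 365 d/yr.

12.8 years

Total head drop ΔH = 65.67 − 61.15 = 4.52 m
Steady 1-D flow in series ⇒ the Darcy flux q is identical in every zone and the zone head losses add (resistances L/K in series).
Σ(L/K) = 101/0.533 + 573/11.4 = 189.5 + 50.26 = 239.8 d
q = ΔH / Σ(L/K) = 4.52 / 239.8 = 0.01885 m/d (same in every zone)
Zone A: v = q/n = 0.01885/0.19 = 0.09922 m/d → t_A = 101/0.09922 = 1018 d
Zone B: v = q/n = 0.01885/0.12 = 0.1571 m/d → t_B = 573/0.1571 = 3647 d
Total t = 1018 + 3647 = 4665 d
   = 4665 / 365 = 12.8 yr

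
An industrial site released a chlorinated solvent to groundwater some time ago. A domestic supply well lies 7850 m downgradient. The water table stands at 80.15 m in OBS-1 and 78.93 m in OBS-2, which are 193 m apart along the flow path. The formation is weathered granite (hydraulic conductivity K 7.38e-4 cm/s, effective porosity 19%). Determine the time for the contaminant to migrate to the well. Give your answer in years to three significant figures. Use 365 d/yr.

1010 years

Hydraulic gradient i = (80.15 − 78.93) / 193 = 1.22 / 193 = 0.006321
K = 7.38e-4 cm/s × 864 = 0.6376 m/d
q = Ki = 0.6376 × 0.006321 = 0.004031 m/d
v_s = q/n_e = 0.004031/0.19 = 0.02121 m/d
t = L / v = 7850 / 0.02121 = 370000 d
   = 370000 / 365 = 1010 yr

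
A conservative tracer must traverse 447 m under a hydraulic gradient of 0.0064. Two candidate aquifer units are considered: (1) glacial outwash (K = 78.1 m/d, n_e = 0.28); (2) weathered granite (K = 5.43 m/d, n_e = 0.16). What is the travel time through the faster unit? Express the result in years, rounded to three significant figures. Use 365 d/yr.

Unit 1 (glacial outwash): v = 78.1×0.0064/0.28 = 1.785 m/d, t = 447/1.785 = 250.4 d
Unit 2 (weathered granite): v = 5.43×0.0064/0.16 = 0.2172 m/d, t = 447/0.2172 = 2058 d
Faster: 250.4 d / 365 = 0.686 yr

0.686 years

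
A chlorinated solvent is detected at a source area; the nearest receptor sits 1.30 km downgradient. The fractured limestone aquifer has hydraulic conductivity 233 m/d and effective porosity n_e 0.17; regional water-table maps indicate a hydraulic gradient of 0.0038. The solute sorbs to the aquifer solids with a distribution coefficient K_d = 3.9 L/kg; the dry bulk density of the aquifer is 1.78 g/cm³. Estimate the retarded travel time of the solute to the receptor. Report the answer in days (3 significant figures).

Specific discharge q = 233 × 0.0038 = 0.8854 m/d
v_s = q/n_e = 0.8854/0.17 = 5.208 m/d
Retardation R = 1 + ρ_b·K_d/n = 1 + 1.78×3.9/0.17 = 41.84
Contaminant velocity v_c = v/R = 5.208/41.84 = 0.1245 m/d
L = 1.30 km = 1300 m
t = L/v_c = 1300/0.1245 = 10440 d

10400 days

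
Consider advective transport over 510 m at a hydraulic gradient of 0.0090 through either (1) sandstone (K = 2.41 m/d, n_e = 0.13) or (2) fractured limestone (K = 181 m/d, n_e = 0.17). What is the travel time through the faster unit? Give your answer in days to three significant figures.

53.2 days

Unit 1 (sandstone): v = 2.41×0.0090/0.13 = 0.1668 m/d, t = 510/0.1668 = 3057 d
Unit 2 (fractured limestone): v = 181×0.0090/0.17 = 9.582 m/d, t = 510/9.582 = 53.22 d
Faster unit: t = 53.2 d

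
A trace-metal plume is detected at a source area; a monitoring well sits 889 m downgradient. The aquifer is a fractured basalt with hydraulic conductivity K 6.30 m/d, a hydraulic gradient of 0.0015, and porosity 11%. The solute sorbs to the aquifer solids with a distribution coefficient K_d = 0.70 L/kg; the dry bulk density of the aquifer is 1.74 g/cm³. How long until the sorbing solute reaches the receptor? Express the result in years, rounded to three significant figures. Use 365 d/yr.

342 years

q = Ki = 6.30 × 0.0015 = 0.009450 m/d
v = Ki/n = 6.30·0.0015/0.11 = 0.08591 m/d
Retardation R = 1 + ρ_b·K_d/n = 1 + 1.74×0.70/0.11 = 12.07
Contaminant velocity v_c = v/R = 0.08591/12.07 = 0.007116 m/d
t = L/v_c = 889/0.007116 = 124900 d
   = 124900/365 = 342 yr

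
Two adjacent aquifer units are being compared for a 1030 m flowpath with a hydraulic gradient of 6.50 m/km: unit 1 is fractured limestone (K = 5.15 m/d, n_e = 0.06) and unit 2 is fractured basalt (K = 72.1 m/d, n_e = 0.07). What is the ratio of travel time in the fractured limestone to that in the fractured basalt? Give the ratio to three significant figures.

12.0

Unit 1 (fractured limestone): v = 5.15×0.0065/0.06 = 0.5579 m/d, t = 1030/0.5579 = 1846 d
Unit 2 (fractured basalt): v = 72.1×0.0065/0.07 = 6.695 m/d, t = 1030/6.695 = 153.8 d
t(fractured limestone) / t(fractured basalt) = 1846/153.8 = 12.0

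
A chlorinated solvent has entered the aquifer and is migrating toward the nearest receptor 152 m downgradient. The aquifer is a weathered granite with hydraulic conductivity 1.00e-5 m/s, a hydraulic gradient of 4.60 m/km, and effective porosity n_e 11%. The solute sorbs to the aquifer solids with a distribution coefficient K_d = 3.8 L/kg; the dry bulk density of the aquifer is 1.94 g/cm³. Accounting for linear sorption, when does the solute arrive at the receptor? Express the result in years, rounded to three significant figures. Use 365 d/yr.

784 years

K = 1.00e-5 m/s × 86400 s/d = 0.8640 m/d
q = Ki = 0.8640 × 0.0046 = 0.003974 m/d
Average linear velocity = 0.003974 / 0.11 = 0.03613 m/d
Retardation R = 1 + ρ_b·K_d/n = 1 + 1.94×3.8/0.11 = 68.02
Contaminant velocity v_c = v/R = 0.03613/68.02 = 5.312e-4 m/d
t = L/v_c = 152/5.312e-4 = 286100 d
   = 286100/365 = 784 yr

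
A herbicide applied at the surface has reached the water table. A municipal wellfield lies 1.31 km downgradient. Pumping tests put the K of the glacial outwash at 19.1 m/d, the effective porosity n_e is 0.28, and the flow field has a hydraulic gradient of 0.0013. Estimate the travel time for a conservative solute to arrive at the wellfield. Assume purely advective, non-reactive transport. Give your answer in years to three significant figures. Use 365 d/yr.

Specific discharge q = 19.1 × 0.0013 = 0.02483 m/d
v = Ki/n = 19.1·0.0013/0.28 = 0.08868 m/d
L = 1.31 km = 1310 m
t = L / v = 1310 / 0.08868 = 14770 d
   = 14770 / 365 = 40.5 yr

40.5 years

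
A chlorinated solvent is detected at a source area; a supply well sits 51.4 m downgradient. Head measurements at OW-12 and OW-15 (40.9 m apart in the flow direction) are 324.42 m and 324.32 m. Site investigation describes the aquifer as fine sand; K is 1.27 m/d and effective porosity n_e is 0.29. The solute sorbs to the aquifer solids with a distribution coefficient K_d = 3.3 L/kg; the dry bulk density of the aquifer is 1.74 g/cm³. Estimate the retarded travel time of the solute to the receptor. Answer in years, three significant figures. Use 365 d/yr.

Hydraulic gradient i = (324.42 − 324.32) / 40.9 = 0.10 / 40.9 = 0.002445
Darcy flux q = K·i = 1.27 × 0.002445 = 0.003105 m/d
Average linear velocity = 0.003105 / 0.29 = 0.01071 m/d
Retardation R = 1 + ρ_b·K_d/n = 1 + 1.74×3.3/0.29 = 20.80
Contaminant velocity v_c = v/R = 0.01071/20.80 = 5.148e-4 m/d
t = L/v_c = 51.4/5.148e-4 = 99850 d
   = 99850/365 = 274 yr

274 years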